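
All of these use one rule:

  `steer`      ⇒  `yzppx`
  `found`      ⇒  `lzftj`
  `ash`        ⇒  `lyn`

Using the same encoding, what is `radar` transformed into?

The shift depends on letter class: consonant s→y is +6, but vowel e→p is +11. Vowels shift forward by 11 and consonants shift forward by 6.
Applying it to radar: r(cons)+6=x, a(vowel)+11=l, d(cons)+6=j, a(vowel)+11=l, r(cons)+6=x.

xljlx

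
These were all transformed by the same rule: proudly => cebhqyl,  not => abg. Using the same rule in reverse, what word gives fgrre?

Compare letters: p→c is +13, r→e is +13, o→b is +13 — a constant shift. This is a Caesar cipher with shift 13.
Undoing it on fgrre: f−13=s, g−13=t, r−13=e, r−13=e, e−13=r.

steer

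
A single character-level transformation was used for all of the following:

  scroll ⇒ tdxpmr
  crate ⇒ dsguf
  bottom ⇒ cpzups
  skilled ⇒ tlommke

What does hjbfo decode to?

Shifts by position in scroll: pos 0: s→t (+1), pos 1: c→d (+1), pos 2: r→x (+6), pos 3: o→p (+1), pos 4: l→m (+1), pos 5: l→r (+6) — repeating every 3. It's a Vigenère-style cipher with numeric key [1,1,6]: position i shifts by key[i mod 3].
Undoing it on hjbfo: h−1=g, j−1=i, b−6=v, f−1=e, o−1=n.

given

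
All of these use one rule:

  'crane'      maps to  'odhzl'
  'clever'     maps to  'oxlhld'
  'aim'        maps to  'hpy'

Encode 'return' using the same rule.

Two shifts are in play — +7 for a/e/i/o/u, +12 for every other letter.
Applying it to return: r(cons)+12=d, e(vowel)+7=l, t(cons)+12=f, u(vowel)+7=b, r(cons)+12=d, n(cons)+12=z.

dlfbdz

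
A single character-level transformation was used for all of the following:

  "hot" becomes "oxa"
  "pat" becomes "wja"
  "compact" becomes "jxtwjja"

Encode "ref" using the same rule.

ynm

The rule splits by letter class: vowels +9, consonants +7.
On ref: r(cons)+7=y, e(vowel)+9=n, f(cons)+7=m.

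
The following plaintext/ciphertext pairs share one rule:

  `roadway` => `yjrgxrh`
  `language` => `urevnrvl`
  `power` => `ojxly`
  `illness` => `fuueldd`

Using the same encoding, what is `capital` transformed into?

brofiru

r(17)→y(24) and o(14)→j(9) fit y≡5x+17 (mod 26); the inverse of 5 mod 26 is 21. Treating letters as 0–25, the rule is x ↦ 5x + 17 (mod 26).
For capital: c(2)→5·2+17≡1=b; a(0)→5·0+17≡17=r; p(15)→5·15+17≡14=o; i(8)→5·8+17≡5=f; t(19)→5·19+17≡8=i; a(0)→5·0+17≡17=r; l(11)→5·11+17≡20=u (all mod 26).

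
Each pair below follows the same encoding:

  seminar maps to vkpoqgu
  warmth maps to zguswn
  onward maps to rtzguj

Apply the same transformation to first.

Shifts by position in seminar: pos 0: s→v (+3), pos 1: e→k (+6), pos 2: m→p (+3), pos 3: i→o (+6) — repeating every 2. It's a Vigenère-style cipher with numeric key [3,6]: position i shifts by key[i mod 2].
On first: f+3=i, i+6=o, r+3=u, s+6=y, t+3=w.

iouyw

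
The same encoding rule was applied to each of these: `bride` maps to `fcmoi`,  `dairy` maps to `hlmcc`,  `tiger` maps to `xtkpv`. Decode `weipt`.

A repeating key of period 2 is used — shifts +4, +11 over and over.
Reversing it on weipt: w−4=s, e−11=t, i−4=e, p−11=e, t−4=p.

steep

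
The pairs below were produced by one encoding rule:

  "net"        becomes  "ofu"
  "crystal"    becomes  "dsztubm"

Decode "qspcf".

probe

Each letter is shifted forward by 1 in the alphabet (a Caesar shift of +1).
Decoding qspcf: q−1=p, s−1=r, p−1=o, c−1=b, f−1=e.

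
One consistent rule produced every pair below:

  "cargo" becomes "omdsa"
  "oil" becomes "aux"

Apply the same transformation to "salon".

emxaz

Compare letters: c→o is +12, a→m is +12, r→d is +12 — a constant shift. Each letter is shifted forward by 12 in the alphabet (a Caesar shift of +12).
Applying it to salon: s+12=e, a+12=m, l+12=x, o+12=a, n+12=z.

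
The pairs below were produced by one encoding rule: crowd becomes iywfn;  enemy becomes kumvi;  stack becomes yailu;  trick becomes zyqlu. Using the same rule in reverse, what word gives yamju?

Letter i (0-indexed) is shifted by i+6, so successive shifts are 6, 7, 8, ….
Reversing it on yamju: y−6=s, a−7=t, m−8=e, j−9=a, u−10=k.

steak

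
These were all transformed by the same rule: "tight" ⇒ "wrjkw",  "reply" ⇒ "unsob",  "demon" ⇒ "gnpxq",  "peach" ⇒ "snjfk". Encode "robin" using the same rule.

The shift depends on letter class: consonant t→w is +3, but vowel i→r is +9. Two shifts are in play — +9 for a/e/i/o/u, +3 for every other letter.
For robin: r(cons)+3=u, o(vowel)+9=x, b(cons)+3=e, i(vowel)+9=r, n(cons)+3=q.

uxerq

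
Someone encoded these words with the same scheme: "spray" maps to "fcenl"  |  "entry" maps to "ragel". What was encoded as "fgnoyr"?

stable

Every letter moves 13 places later in the alphabet, wrapping around z→a.
Decoding fgnoyr: f−13=s, g−13=t, n−13=a, o−13=b, y−13=l, r−13=e.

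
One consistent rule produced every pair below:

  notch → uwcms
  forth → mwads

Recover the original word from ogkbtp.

hybrid

In notch: n→u is +7, o→w is +8, t→c is +9, c→m is +10 — the shift increases by 1 each position. The shift increases by 1 at each position, starting from +7: 7, 8, 9, ….
Decoding ogkbtp: o−7=h, g−8=y, k−9=b, b−10=r, t−11=i, p−12=d.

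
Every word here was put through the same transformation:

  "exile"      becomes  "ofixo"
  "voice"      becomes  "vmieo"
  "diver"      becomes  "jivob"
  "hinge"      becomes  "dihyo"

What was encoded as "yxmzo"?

Each letter's alphabet position (a=0..z=25) is mapped through 5·x+20 mod 26 — an affine cipher.
Reversing it on yxmzo: y(24)→21·(24−20)≡6=g; x(23)→21·(23−20)≡11=l; m(12)→21·(12−20)≡14=o; z(25)→21·(25−20)≡1=b; o(14)→21·(14−20)≡4=e (all mod 26).

globe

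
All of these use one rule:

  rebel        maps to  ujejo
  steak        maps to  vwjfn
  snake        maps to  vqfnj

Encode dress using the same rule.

gujvv

The shift depends on letter class: consonant r→u is +3, but vowel e→j is +5. Two shifts are in play — +5 for a/e/i/o/u, +3 for every other letter.
For dress: d(cons)+3=g, r(cons)+3=u, e(vowel)+5=j, s(cons)+3=v, s(cons)+3=v.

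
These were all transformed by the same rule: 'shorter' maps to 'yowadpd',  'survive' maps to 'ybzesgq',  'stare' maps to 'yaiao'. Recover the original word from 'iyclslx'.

In shorter: s→y is +6, h→o is +7, o→w is +8, r→a is +9 — the shift increases by 1 each position. Letter i (0-indexed) is shifted by i+6, so successive shifts are 6, 7, 8, ….
Reversing it on iyclslx: i−6=c, y−7=r, c−8=u, l−9=c, s−10=i, l−11=a, x−12=l.

crucial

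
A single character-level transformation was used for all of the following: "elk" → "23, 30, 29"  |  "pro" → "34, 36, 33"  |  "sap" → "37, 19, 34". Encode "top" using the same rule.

38, 33, 34

e is letter #5 and maps to 23: an offset of 18. The number is (letter's place in the alphabet, a=1) + 18.
For top: t=20→38, o=15→33, p=16→34.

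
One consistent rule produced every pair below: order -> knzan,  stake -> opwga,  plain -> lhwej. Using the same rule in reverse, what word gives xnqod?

brush

Compare letters: o→k is +22, r→n is +22, d→z is +22 — a constant shift. Every letter moves 22 places later in the alphabet, wrapping around z→a.
Undoing it on xnqod: x−22=b, n−22=r, q−22=u, o−22=s, d−22=h.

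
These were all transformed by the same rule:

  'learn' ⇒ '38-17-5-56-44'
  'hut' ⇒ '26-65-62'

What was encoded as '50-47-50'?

l(#12)→38 and e(#5)→17: differences scale by 3, so n = 3·pos + 2. The formula is n = 3×(alphabet index, a=1) + 2.
Decoding 50-47-50: 50→(50−2)÷3=16=p, 47→(47−2)÷3=15=o, 50→(50−2)÷3=16=p.

pop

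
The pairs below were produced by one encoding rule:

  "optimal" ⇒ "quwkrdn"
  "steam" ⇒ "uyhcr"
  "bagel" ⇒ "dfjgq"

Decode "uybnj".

style

Shifts by position in optimal: pos 0: o→q (+2), pos 1: p→u (+5), pos 2: t→w (+3), pos 3: i→k (+2), pos 4: m→r (+5), pos 5: a→d (+3) — repeating every 3. It's a Vigenère-style cipher with numeric key [2,5,3]: position i shifts by key[i mod 3].
Reversing it on uybnj: u−2=s, y−5=t, b−3=y, n−2=l, j−5=e.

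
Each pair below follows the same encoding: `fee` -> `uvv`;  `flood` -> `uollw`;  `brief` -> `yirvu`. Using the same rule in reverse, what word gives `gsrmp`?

think

This is the alphabet-reversal cipher (Atbash): a becomes z, b becomes y, etc.
Reversing it on gsrmp: g↔t, s↔h, r↔i, m↔n, p↔k.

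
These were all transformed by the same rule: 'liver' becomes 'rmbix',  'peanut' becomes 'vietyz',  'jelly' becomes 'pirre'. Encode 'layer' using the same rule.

reeix

Vowels shift forward by 4 and consonants shift forward by 6.
For layer: l(cons)+6=r, a(vowel)+4=e, y(cons)+6=e, e(vowel)+4=i, r(cons)+6=x.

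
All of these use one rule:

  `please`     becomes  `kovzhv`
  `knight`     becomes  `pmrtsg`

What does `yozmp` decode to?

Letters are reflected about the middle of the alphabet (position → 25−position): Atbash.
Reversing it on yozmp: y↔b, o↔l, z↔a, m↔n, p↔k.

blank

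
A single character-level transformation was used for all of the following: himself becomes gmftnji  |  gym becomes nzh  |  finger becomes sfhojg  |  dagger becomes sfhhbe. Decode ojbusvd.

curtain

The output letters match the input read backwards, each shifted +1: himself reversed is flesmih. Read the word backwards and shift each letter +1.
Reversing it on ojbusvd: shift back: o−1=n, j−1=i, b−1=a, u−1=t, s−1=r, v−1=u, d−1=c → niatruc; then reverse → curtain.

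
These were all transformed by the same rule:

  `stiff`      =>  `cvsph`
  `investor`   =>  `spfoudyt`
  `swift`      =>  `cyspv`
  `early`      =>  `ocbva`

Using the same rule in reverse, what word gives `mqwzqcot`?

Shifts by position in stiff: pos 0: s→c (+10), pos 1: t→v (+2), pos 2: i→s (+10), pos 3: f→p (+10), pos 4: f→h (+2) — repeating every 3. A repeating key of period 3 is used — shifts +10, +2, +10 over and over.
Reversing it on mqwzqcot: m−10=c, q−2=o, w−10=m, z−10=p, q−2=o, c−10=s, o−10=e, t−2=r.

composer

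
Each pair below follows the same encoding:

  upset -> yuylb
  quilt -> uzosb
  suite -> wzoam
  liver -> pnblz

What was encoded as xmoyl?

In upset: u→y is +4, p→u is +5, s→y is +6, e→l is +7 — the shift increases by 1 each position. The shift increases by 1 at each position, starting from +4: 4, 5, 6, ….
Undoing it on xmoyl: x−4=t, m−5=h, o−6=i, y−7=r, l−8=d.

third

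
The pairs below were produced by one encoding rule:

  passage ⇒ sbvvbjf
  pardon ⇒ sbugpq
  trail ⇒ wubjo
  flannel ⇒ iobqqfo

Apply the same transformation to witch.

zjwfk

The shift depends on letter class: consonant p→s is +3, but vowel a→b is +1. Two shifts are in play — +1 for a/e/i/o/u, +3 for every other letter.
For witch: w(cons)+3=z, i(vowel)+1=j, t(cons)+3=w, c(cons)+3=f, h(cons)+3=k.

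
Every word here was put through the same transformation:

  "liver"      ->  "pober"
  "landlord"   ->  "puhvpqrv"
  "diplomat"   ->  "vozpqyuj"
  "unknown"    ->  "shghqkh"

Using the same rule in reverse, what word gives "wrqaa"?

l(11)→p(15) and i(8)→o(14) fit y≡9x+20 (mod 26); the inverse of 9 mod 26 is 3. This is an affine cipher: with a=0,…,z=25, each position x becomes (9x+20) mod 26.
Reversing it on wrqaa: w(22)→3·(22−20)≡6=g; r(17)→3·(17−20)≡17=r; q(16)→3·(16−20)≡14=o; a(0)→3·(0−20)≡18=s; a(0)→3·(0−20)≡18=s (all mod 26).

gross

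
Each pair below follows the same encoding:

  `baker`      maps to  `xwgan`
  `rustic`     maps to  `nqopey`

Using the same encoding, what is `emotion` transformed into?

It's a constant shift of +22 (ROT22).
On emotion: e+22=a, m+22=i, o+22=k, t+22=p, i+22=e, o+22=k, n+22=j.

aikpekj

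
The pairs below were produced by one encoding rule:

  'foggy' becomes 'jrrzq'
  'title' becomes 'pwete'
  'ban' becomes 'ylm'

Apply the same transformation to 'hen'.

Read the word backwards and shift each letter +11.
Applying it to hen: reverse → neh; then shift: n+11=y, e+11=p, h+11=s.

yps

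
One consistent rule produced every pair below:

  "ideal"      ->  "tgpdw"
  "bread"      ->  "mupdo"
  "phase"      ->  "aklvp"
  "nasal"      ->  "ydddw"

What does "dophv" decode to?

Shifts by position in ideal: pos 0: i→t (+11), pos 1: d→g (+3), pos 2: e→p (+11), pos 3: a→d (+3) — repeating every 2. It's a Vigenère-style cipher with numeric key [11,3]: position i shifts by key[i mod 2].
Reversing it on dophv: d−11=s, o−3=l, p−11=e, h−3=e, v−11=k.

sleek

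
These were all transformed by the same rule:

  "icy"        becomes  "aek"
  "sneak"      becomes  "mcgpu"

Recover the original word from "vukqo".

The output letters match the input read backwards, each shifted +2: icy reversed is yci. Two steps: reverse the string, then apply a Caesar shift of +2.
Decoding vukqo: shift back: v−2=t, u−2=s, k−2=i, q−2=o, o−2=m → tsiom; then reverse → moist.

moist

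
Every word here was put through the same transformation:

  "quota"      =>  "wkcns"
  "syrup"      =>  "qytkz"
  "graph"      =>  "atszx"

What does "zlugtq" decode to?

This is an affine cipher: with a=0,…,z=25, each position x becomes (23x+18) mod 26.
Decoding zlugtq: z(25)→17·(25−18)≡15=p; l(11)→17·(11−18)≡11=l; u(20)→17·(20−18)≡8=i; g(6)→17·(6−18)≡4=e; t(19)→17·(19−18)≡17=r; q(16)→17·(16−18)≡18=s (all mod 26).

pliers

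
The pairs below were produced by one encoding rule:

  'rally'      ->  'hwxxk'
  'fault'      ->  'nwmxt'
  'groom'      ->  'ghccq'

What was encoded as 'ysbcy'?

widow

r(17)→h(7) and a(0)→w(22) fit y≡19x+22 (mod 26); the inverse of 19 mod 26 is 11. Treating letters as 0–25, the rule is x ↦ 19x + 22 (mod 26).
Decoding ysbcy: y(24)→11·(24−22)≡22=w; s(18)→11·(18−22)≡8=i; b(1)→11·(1−22)≡3=d; c(2)→11·(2−22)≡14=o; y(24)→11·(24−22)≡22=w (all mod 26).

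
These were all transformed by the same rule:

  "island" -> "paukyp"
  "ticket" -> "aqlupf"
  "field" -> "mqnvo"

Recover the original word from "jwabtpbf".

Letter i (0-indexed) is shifted by i+7, so successive shifts are 7, 8, 9, ….
Undoing it on jwabtpbf: j−7=c, w−8=o, a−9=r, b−10=r, t−11=i, p−12=d, b−13=o, f−14=r.

corridor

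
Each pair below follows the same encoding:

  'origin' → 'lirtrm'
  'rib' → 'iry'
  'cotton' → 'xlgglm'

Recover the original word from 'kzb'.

Each pair mirrors across the alphabet (o↔l, r↔i, i↔r): positions sum to 25. Letters are reflected about the middle of the alphabet (position → 25−position): Atbash.
Undoing it on kzb: k↔p, z↔a, b↔y.

pay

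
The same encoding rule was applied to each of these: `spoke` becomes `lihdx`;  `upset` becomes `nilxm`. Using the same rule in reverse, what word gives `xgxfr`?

Compare letters: s→l is +19, p→i is +19, o→h is +19 — a constant shift. Each letter is shifted forward by 19 in the alphabet (a Caesar shift of +19).
Reversing it on xgxfr: x−19=e, g−19=n, x−19=e, f−19=m, r−19=y.

enemy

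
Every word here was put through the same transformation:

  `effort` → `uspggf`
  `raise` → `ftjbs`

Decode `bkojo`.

ninja

The output letters match the input read backwards, each shifted +1: effort reversed is troffe. Read the word backwards and shift each letter +1.
Undoing it on bkojo: shift back: b−1=a, k−1=j, o−1=n, j−1=i, o−1=n → ajnin; then reverse → ninja.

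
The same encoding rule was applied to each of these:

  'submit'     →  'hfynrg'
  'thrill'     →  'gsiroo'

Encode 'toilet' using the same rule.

Each pair mirrors across the alphabet (s↔h, u↔f, b↔y): positions sum to 25. This is the alphabet-reversal cipher (Atbash): a becomes z, b becomes y, etc.
Applying it to toilet: t↔g, o↔l, i↔r, l↔o, e↔v, t↔g.

glrovg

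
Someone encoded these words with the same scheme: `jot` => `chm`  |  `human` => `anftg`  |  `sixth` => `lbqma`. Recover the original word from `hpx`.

Each letter is shifted forward by 19 in the alphabet (a Caesar shift of +19).
Reversing it on hpx: h−19=o, p−19=w, x−19=e.

owe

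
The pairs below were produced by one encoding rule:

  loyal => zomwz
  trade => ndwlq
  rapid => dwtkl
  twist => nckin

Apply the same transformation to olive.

l(11)→z(25) and o(14)→o(14) fit y≡5x+22 (mod 26); the inverse of 5 mod 26 is 21. This is an affine cipher: with a=0,…,z=25, each position x becomes (5x+22) mod 26.
On olive: o(14)→5·14+22≡14=o; l(11)→5·11+22≡25=z; i(8)→5·8+22≡10=k; v(21)→5·21+22≡23=x; e(4)→5·4+22≡16=q (all mod 26).

ozkxq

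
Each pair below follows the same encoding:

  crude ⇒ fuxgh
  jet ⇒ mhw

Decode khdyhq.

heaven

Each letter is shifted forward by 3 in the alphabet (a Caesar shift of +3).
Decoding khdyhq: k−3=h, h−3=e, d−3=a, y−3=v, h−3=e, q−3=n.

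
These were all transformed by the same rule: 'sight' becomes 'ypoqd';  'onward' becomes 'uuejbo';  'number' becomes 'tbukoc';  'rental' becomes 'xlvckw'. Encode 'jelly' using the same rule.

In sight: s→y is +6, i→p is +7, g→o is +8, h→q is +9 — the shift increases by 1 each position. Each letter shifts forward by (position + 6), i.e. 6, 7, 8, … — the shift grows by one for each successive letter.
For jelly: j+6=p, e+7=l, l+8=t, l+9=u, y+10=i.

pltui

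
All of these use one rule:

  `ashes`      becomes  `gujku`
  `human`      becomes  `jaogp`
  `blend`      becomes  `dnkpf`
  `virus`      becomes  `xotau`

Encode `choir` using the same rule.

ejuot

Vowels shift forward by 6 and consonants shift forward by 2.
For choir: c(cons)+2=e, h(cons)+2=j, o(vowel)+6=u, i(vowel)+6=o, r(cons)+2=t.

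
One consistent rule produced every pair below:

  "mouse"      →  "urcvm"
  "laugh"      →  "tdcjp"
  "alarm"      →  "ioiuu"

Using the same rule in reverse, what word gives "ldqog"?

daily

The shifts repeat in a cycle of length 2: positions 0,1,… shift by +8, +3, then the pattern repeats.
Decoding ldqog: l−8=d, d−3=a, q−8=i, o−3=l, g−8=y.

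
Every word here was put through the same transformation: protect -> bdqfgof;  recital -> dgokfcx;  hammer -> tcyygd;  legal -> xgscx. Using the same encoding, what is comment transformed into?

oqyygzf

The shift depends on letter class: consonant p→b is +12, but vowel o→q is +2. Two shifts are in play — +2 for a/e/i/o/u, +12 for every other letter.
On comment: c(cons)+12=o, o(vowel)+2=q, m(cons)+12=y, m(cons)+12=y, e(vowel)+2=g, n(cons)+12=z, t(cons)+12=f.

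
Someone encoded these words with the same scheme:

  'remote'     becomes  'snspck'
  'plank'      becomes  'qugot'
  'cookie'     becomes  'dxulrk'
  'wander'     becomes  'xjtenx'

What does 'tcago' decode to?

It's a Vigenère-style cipher with numeric key [1,9,6]: position i shifts by key[i mod 3].
Reversing it on tcago: t−1=s, c−9=t, a−6=u, g−1=f, o−9=f.

stuff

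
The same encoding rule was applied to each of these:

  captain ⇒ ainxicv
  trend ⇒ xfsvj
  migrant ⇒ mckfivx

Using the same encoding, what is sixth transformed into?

Each letter's alphabet position (a=0..z=25) is mapped through 9·x+8 mod 26 — an affine cipher.
On sixth: s(18)→9·18+8≡14=o; i(8)→9·8+8≡2=c; x(23)→9·23+8≡7=h; t(19)→9·19+8≡23=x; h(7)→9·7+8≡19=t (all mod 26).

ochxt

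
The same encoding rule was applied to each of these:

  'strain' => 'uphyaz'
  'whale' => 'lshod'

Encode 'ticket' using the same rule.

alrjpa

The output letters match the input read backwards, each shifted +7: strain reversed is niarts. Read the word backwards and shift each letter +7.
Applying it to ticket: reverse → tekcit; then shift: t+7=a, e+7=l, k+7=r, c+7=j, i+7=p, t+7=a.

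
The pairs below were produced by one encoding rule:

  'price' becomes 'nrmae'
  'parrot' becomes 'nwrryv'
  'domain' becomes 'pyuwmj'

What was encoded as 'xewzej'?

heaven

p(15)→n(13) and r(17)→r(17) fit y≡15x+22 (mod 26); the inverse of 15 mod 26 is 7. This is an affine cipher: with a=0,…,z=25, each position x becomes (15x+22) mod 26.
Reversing it on xewzej: x(23)→7·(23−22)≡7=h; e(4)→7·(4−22)≡4=e; w(22)→7·(22−22)≡0=a; z(25)→7·(25−22)≡21=v; e(4)→7·(4−22)≡4=e; j(9)→7·(9−22)≡13=n (all mod 26).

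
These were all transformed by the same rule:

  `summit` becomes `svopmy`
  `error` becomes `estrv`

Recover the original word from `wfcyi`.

weave

In summit: s→s is +0, u→v is +1, m→o is +2, m→p is +3 — the shift increases by 1 each position. Each letter shifts forward by its position index (0, 1, 2, …) — the shift grows by one for each successive letter.
Reversing it on wfcyi: w−0=w, f−1=e, c−2=a, y−3=v, i−4=e.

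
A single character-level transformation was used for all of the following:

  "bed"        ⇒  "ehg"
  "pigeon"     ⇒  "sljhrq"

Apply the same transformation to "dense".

ghqvh

Compare letters: b→e is +3, e→h is +3, d→g is +3 — a constant shift. It's a constant shift of +3 (ROT3).
Applying it to dense: d+3=g, e+3=h, n+3=q, s+3=v, e+3=h.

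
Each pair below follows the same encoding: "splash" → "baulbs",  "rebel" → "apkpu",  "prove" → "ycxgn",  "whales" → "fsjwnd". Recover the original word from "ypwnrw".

Shifts by position in splash: pos 0: s→b (+9), pos 1: p→a (+11), pos 2: l→u (+9), pos 3: a→l (+11) — repeating every 2. It's a Vigenère-style cipher with numeric key [9,11]: position i shifts by key[i mod 2].
Reversing it on ypwnrw: y−9=p, p−11=e, w−9=n, n−11=c, r−9=i, w−11=l.

pencil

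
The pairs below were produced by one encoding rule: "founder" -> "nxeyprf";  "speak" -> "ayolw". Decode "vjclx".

nasal

In founder: f→n is +8, o→x is +9, u→e is +10, n→y is +11 — the shift increases by 1 each position. Letter i (0-indexed) is shifted by i+8, so successive shifts are 8, 9, 10, ….
Reversing it on vjclx: v−8=n, j−9=a, c−10=s, l−11=a, x−12=l.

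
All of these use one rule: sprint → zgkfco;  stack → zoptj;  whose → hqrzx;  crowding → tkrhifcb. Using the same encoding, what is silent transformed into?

zfyxco

s(18)→z(25) and p(15)→g(6) fit y≡15x+15 (mod 26); the inverse of 15 mod 26 is 7. This is an affine cipher: with a=0,…,z=25, each position x becomes (15x+15) mod 26.
On silent: s(18)→15·18+15≡25=z; i(8)→15·8+15≡5=f; l(11)→15·11+15≡24=y; e(4)→15·4+15≡23=x; n(13)→15·13+15≡2=c; t(19)→15·19+15≡14=o (all mod 26).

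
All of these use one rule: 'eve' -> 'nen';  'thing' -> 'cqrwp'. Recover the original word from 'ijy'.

Each letter is shifted forward by 9 in the alphabet (a Caesar shift of +9).
Undoing it on ijy: i−9=z, j−9=a, y−9=p.

zap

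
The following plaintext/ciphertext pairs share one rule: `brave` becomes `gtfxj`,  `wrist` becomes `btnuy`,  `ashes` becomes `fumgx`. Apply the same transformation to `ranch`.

Shifts by position in brave: pos 0: b→g (+5), pos 1: r→t (+2), pos 2: a→f (+5), pos 3: v→x (+2) — repeating every 2. It's a Vigenère-style cipher with numeric key [5,2]: position i shifts by key[i mod 2].
For ranch: r+5=w, a+2=c, n+5=s, c+2=e, h+5=m.

wcsem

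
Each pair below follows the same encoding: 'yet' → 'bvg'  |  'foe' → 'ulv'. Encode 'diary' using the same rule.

Each pair mirrors across the alphabet (y↔b, e↔v, t↔g): positions sum to 25. This is the alphabet-reversal cipher (Atbash): a becomes z, b becomes y, etc.
On diary: d↔w, i↔r, a↔z, r↔i, y↔b.

wrzib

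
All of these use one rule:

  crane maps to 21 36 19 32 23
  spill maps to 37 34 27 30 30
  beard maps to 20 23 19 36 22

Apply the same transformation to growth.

Each letter is replaced by its alphabet position (a=1..z=26) + 18.
On growth: g=7→25, r=18→36, o=15→33, w=23→41, t=20→38, h=8→26.

25 36 33 41 38 26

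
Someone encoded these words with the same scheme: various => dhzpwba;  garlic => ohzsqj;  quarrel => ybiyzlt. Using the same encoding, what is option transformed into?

The shifts repeat in a cycle of length 2: positions 0,1,… shift by +8, +7, then the pattern repeats.
Applying it to option: o+8=w, p+7=w, t+8=b, i+7=p, o+8=w, n+7=u.

wwbpwu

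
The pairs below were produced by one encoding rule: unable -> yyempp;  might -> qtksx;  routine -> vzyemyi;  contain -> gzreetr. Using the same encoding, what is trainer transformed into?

xcetrpv

Shifts by position in unable: pos 0: u→y (+4), pos 1: n→y (+11), pos 2: a→e (+4), pos 3: b→m (+11) — repeating every 2. The shifts repeat in a cycle of length 2: positions 0,1,… shift by +4, +11, then the pattern repeats.
On trainer: t+4=x, r+11=c, a+4=e, i+11=t, n+4=r, e+11=p, r+4=v.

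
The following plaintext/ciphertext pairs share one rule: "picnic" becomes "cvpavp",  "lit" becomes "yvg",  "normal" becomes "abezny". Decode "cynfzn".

plasma

Compare letters: p→c is +13, i→v is +13, c→p is +13 — a constant shift. This is a Caesar cipher with shift 13.
Reversing it on cynfzn: c−13=p, y−13=l, n−13=a, f−13=s, z−13=m, n−13=a.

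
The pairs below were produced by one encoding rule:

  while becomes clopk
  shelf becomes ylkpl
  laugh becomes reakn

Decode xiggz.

Shifts by position in while: pos 0: w→c (+6), pos 1: h→l (+4), pos 2: i→o (+6), pos 3: l→p (+4) — repeating every 2. It's a Vigenère-style cipher with numeric key [6,4]: position i shifts by key[i mod 2].
Reversing it on xiggz: x−6=r, i−4=e, g−6=a, g−4=c, z−6=t.

react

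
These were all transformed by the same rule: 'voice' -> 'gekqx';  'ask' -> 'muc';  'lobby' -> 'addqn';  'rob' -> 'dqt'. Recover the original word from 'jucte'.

The output letters match the input read backwards, each shifted +2: voice reversed is eciov. Read the word backwards and shift each letter +2.
Reversing it on jucte: shift back: j−2=h, u−2=s, c−2=a, t−2=r, e−2=c → hsarc; then reverse → crash.

crash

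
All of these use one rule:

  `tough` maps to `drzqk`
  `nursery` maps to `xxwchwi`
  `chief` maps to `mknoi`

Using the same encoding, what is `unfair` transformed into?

eqkklw

It's a Vigenère-style cipher with numeric key [10,3,5]: position i shifts by key[i mod 3].
For unfair: u+10=e, n+3=q, f+5=k, a+10=k, i+3=l, r+5=w.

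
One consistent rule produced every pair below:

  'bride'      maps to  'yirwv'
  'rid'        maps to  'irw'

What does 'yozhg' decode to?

Each pair mirrors across the alphabet (b↔y, r↔i, i↔r): positions sum to 25. Each letter is replaced by its mirror in the alphabet: a↔z, b↔y, c↔x, and so on (the Atbash cipher).
Decoding yozhg: y↔b, o↔l, z↔a, h↔s, g↔t.

blast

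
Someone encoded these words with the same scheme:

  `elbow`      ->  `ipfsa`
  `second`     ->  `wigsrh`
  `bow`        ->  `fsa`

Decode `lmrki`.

Compare letters: e→i is +4, l→p is +4, b→f is +4 — a constant shift. Each letter is shifted forward by 4 in the alphabet (a Caesar shift of +4).
Decoding lmrki: l−4=h, m−4=i, r−4=n, k−4=g, i−4=e.

hinge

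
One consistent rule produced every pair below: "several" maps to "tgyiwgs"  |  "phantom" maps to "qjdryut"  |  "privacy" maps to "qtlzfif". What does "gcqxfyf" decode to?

In several: s→t is +1, e→g is +2, v→y is +3, e→i is +4 — the shift increases by 1 each position. Letter i (0-indexed) is shifted by i+1, so successive shifts are 1, 2, 3, ….
Decoding gcqxfyf: g−1=f, c−2=a, q−3=n, x−4=t, f−5=a, y−6=s, f−7=y.

fantasy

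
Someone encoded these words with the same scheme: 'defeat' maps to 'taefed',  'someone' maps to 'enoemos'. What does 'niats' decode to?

stain

The output letters match the input read backwards: defeat reversed is taefed. The word is simply reversed.
Reversing it on niats: then reverse → stain.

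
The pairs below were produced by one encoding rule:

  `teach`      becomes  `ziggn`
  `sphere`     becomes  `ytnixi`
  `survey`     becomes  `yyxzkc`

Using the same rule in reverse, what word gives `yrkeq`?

Shifts by position in teach: pos 0: t→z (+6), pos 1: e→i (+4), pos 2: a→g (+6), pos 3: c→g (+4) — repeating every 2. It's a Vigenère-style cipher with numeric key [6,4]: position i shifts by key[i mod 2].
Reversing it on yrkeq: y−6=s, r−4=n, k−6=e, e−4=a, q−6=k.

sneak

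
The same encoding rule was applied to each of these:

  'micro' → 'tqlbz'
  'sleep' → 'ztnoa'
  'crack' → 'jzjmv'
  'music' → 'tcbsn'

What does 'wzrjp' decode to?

In micro: m→t is +7, i→q is +8, c→l is +9, r→b is +10 — the shift increases by 1 each position. Each letter shifts forward by (position + 7), i.e. 7, 8, 9, … — the shift grows by one for each successive letter.
Undoing it on wzrjp: w−7=p, z−8=r, r−9=i, j−10=z, p−11=e.

prize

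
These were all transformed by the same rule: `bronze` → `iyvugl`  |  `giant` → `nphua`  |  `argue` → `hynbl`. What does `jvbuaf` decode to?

Compare letters: b→i is +7, r→y is +7, o→v is +7 — a constant shift. It's a constant shift of +7 (ROT7).
Undoing it on jvbuaf: j−7=c, v−7=o, b−7=u, u−7=n, a−7=t, f−7=y.

county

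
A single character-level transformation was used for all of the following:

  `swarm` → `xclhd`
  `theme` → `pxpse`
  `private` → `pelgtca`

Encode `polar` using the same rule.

clwza

The output letters match the input read backwards, each shifted +11: swarm reversed is mraws. The word is reversed, then every letter is shifted forward by 11.
For polar: reverse → ralop; then shift: r+11=c, a+11=l, l+11=w, o+11=z, p+11=a.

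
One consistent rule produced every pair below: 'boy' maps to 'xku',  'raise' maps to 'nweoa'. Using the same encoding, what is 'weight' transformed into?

Compare letters: b→x is +22, o→k is +22, y→u is +22 — a constant shift. Each letter is shifted forward by 22 in the alphabet (a Caesar shift of +22).
For weight: w+22=s, e+22=a, i+22=e, g+22=c, h+22=d, t+22=p.

saecdp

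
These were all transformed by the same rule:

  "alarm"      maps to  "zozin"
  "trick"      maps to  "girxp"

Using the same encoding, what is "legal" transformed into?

Each pair mirrors across the alphabet (a↔z, l↔o, a↔z): positions sum to 25. Letters are reflected about the middle of the alphabet (position → 25−position): Atbash.
Applying it to legal: l↔o, e↔v, g↔t, a↔z, l↔o.

ovtzo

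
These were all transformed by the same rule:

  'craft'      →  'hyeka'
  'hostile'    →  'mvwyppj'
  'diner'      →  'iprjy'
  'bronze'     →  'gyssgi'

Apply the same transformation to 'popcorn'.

Shifts by position in craft: pos 0: c→h (+5), pos 1: r→y (+7), pos 2: a→e (+4), pos 3: f→k (+5), pos 4: t→a (+7) — repeating every 3. It's a Vigenère-style cipher with numeric key [5,7,4]: position i shifts by key[i mod 3].
Applying it to popcorn: p+5=u, o+7=v, p+4=t, c+5=h, o+7=v, r+4=v, n+5=s.

uvthvvs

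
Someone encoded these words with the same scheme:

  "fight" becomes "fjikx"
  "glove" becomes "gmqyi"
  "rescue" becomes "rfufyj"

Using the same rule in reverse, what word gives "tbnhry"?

talent

Letter i (0-indexed) is shifted by i+0, so successive shifts are 0, 1, 2, ….
Undoing it on tbnhry: t−0=t, b−1=a, n−2=l, h−3=e, r−4=n, y−5=t.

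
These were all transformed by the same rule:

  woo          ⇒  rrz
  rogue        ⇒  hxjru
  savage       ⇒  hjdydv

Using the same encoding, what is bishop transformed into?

srkvle

The output letters match the input read backwards, each shifted +3: woo reversed is oow. Read the word backwards and shift each letter +3.
For bishop: reverse → pohsib; then shift: p+3=s, o+3=r, h+3=k, s+3=v, i+3=l, b+3=e.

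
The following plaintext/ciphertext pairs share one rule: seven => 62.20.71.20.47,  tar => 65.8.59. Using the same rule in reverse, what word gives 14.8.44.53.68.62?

s(#19)→62 and e(#5)→20: differences scale by 3, so n = 3·pos + 5. With a=1..z=26, the number is 3·pos + 5.
Undoing it on 14.8.44.53.68.62: 14→(14−5)÷3=3=c, 8→(8−5)÷3=1=a, 44→(44−5)÷3=13=m, 53→(53−5)÷3=16=p, 68→(68−5)÷3=21=u, 62→(62−5)÷3=19=s.

campus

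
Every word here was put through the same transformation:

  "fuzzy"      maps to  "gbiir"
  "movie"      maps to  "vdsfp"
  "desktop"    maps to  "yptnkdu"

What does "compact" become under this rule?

hdvuzhk

f(5)→g(6) and u(20)→b(1) fit y≡17x+25 (mod 26); the inverse of 17 mod 26 is 23. Treating letters as 0–25, the rule is x ↦ 17x + 25 (mod 26).
On compact: c(2)→17·2+25≡7=h; o(14)→17·14+25≡3=d; m(12)→17·12+25≡21=v; p(15)→17·15+25≡20=u; a(0)→17·0+25≡25=z; c(2)→17·2+25≡7=h; t(19)→17·19+25≡10=k (all mod 26).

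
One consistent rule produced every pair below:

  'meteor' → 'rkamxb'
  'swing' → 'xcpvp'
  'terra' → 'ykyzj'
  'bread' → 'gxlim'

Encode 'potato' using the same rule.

uuaicy

In meteor: m→r is +5, e→k is +6, t→a is +7, e→m is +8 — the shift increases by 1 each position. The shift increases by 1 at each position, starting from +5: 5, 6, 7, ….
On potato: p+5=u, o+6=u, t+7=a, a+8=i, t+9=c, o+10=y.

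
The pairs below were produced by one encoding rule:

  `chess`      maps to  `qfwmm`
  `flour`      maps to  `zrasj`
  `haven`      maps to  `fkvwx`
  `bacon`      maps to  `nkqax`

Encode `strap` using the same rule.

c(2)→q(16) and h(7)→f(5) fit y≡3x+10 (mod 26); the inverse of 3 mod 26 is 9. This is an affine cipher: with a=0,…,z=25, each position x becomes (3x+10) mod 26.
Applying it to strap: s(18)→3·18+10≡12=m; t(19)→3·19+10≡15=p; r(17)→3·17+10≡9=j; a(0)→3·0+10≡10=k; p(15)→3·15+10≡3=d (all mod 26).

mpjkd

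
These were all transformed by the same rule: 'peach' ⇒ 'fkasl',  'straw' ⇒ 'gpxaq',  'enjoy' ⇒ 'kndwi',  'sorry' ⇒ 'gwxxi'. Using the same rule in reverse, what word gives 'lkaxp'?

heart

p(15)→f(5) and e(4)→k(10) fit y≡9x+0 (mod 26); the inverse of 9 mod 26 is 3. Each letter's alphabet position (a=0..z=25) is mapped through 9·x+0 mod 26 — an affine cipher.
Undoing it on lkaxp: l(11)→3·(11−0)≡7=h; k(10)→3·(10−0)≡4=e; a(0)→3·(0−0)≡0=a; x(23)→3·(23−0)≡17=r; p(15)→3·(15−0)≡19=t (all mod 26).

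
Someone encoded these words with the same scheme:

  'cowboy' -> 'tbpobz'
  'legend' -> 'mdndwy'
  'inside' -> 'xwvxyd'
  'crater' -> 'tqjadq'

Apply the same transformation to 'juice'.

Treating letters as 0–25, the rule is x ↦ 5x + 9 (mod 26).
For juice: j(9)→5·9+9≡2=c; u(20)→5·20+9≡5=f; i(8)→5·8+9≡23=x; c(2)→5·2+9≡19=t; e(4)→5·4+9≡3=d (all mod 26).

cfxtd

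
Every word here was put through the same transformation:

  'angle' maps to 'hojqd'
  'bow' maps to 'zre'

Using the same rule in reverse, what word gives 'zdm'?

jaw

The output letters match the input read backwards, each shifted +3: angle reversed is elgna. Read the word backwards and shift each letter +3.
Decoding zdm: shift back: z−3=w, d−3=a, m−3=j → waj; then reverse → jaw.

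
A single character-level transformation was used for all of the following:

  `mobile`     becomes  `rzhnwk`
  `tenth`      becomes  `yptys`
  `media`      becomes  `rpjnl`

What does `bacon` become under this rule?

Shifts by position in mobile: pos 0: m→r (+5), pos 1: o→z (+11), pos 2: b→h (+6), pos 3: i→n (+5), pos 4: l→w (+11), pos 5: e→k (+6) — repeating every 3. The shifts repeat in a cycle of length 3: positions 0,1,… shift by +5, +11, +6, then the pattern repeats.
Applying it to bacon: b+5=g, a+11=l, c+6=i, o+5=t, n+11=y.

glity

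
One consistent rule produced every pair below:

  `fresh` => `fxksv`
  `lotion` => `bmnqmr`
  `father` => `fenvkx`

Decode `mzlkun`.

object

This is an affine cipher: with a=0,…,z=25, each position x becomes (21x+4) mod 26.
Undoing it on mzlkun: m(12)→5·(12−4)≡14=o; z(25)→5·(25−4)≡1=b; l(11)→5·(11−4)≡9=j; k(10)→5·(10−4)≡4=e; u(20)→5·(20−4)≡2=c; n(13)→5·(13−4)≡19=t (all mod 26).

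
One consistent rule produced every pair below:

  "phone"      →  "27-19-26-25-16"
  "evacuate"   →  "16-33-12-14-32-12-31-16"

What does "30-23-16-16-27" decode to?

p is letter #16 and maps to 27: an offset of 11. The number is (letter's place in the alphabet, a=1) + 11.
Undoing it on 30-23-16-16-27: 30→(30−11)÷1=19=s, 23→(23−11)÷1=12=l, 16→(16−11)÷1=5=e, 16→(16−11)÷1=5=e, 27→(27−11)÷1=16=p.

sleep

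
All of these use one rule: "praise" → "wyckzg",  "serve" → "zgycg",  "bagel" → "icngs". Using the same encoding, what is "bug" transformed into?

The shift depends on letter class: consonant p→w is +7, but vowel a→c is +2. The rule splits by letter class: vowels +2, consonants +7.
Applying it to bug: b(cons)+7=i, u(vowel)+2=w, g(cons)+7=n.

iwn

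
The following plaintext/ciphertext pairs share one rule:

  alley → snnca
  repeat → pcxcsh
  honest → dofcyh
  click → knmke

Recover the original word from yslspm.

safari

a(0)→s(18) and l(11)→n(13) fit y≡9x+18 (mod 26); the inverse of 9 mod 26 is 3. Treating letters as 0–25, the rule is x ↦ 9x + 18 (mod 26).
Decoding yslspm: y(24)→3·(24−18)≡18=s; s(18)→3·(18−18)≡0=a; l(11)→3·(11−18)≡5=f; s(18)→3·(18−18)≡0=a; p(15)→3·(15−18)≡17=r; m(12)→3·(12−18)≡8=i (all mod 26).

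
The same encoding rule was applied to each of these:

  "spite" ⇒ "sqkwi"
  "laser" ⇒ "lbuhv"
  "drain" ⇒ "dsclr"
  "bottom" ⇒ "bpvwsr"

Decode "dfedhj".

decade

Letter i (0-indexed) is shifted by i+0, so successive shifts are 0, 1, 2, ….
Decoding dfedhj: d−0=d, f−1=e, e−2=c, d−3=a, h−4=d, j−5=e.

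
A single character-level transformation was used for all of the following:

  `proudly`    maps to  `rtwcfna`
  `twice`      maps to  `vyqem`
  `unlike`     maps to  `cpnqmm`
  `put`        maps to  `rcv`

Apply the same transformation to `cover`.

ewxmt

The shift depends on letter class: consonant p→r is +2, but vowel o→w is +8. The rule splits by letter class: vowels +8, consonants +2.
On cover: c(cons)+2=e, o(vowel)+8=w, v(cons)+2=x, e(vowel)+8=m, r(cons)+2=t.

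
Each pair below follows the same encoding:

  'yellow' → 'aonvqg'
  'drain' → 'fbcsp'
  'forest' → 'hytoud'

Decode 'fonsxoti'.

delivery

A repeating key of period 2 is used — shifts +2, +10 over and over.
Undoing it on fonsxoti: f−2=d, o−10=e, n−2=l, s−10=i, x−2=v, o−10=e, t−2=r, i−10=y.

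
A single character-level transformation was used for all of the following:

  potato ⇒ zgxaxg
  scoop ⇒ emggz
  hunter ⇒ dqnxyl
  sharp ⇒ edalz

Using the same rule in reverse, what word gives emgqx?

scout

p(15)→z(25) and o(14)→g(6) fit y≡19x+0 (mod 26); the inverse of 19 mod 26 is 11. This is an affine cipher: with a=0,…,z=25, each position x becomes (19x+0) mod 26.
Reversing it on emgqx: e(4)→11·(4−0)≡18=s; m(12)→11·(12−0)≡2=c; g(6)→11·(6−0)≡14=o; q(16)→11·(16−0)≡20=u; x(23)→11·(23−0)≡19=t (all mod 26).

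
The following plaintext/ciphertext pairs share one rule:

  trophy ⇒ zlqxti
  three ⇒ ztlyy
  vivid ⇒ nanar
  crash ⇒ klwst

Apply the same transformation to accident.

This is an affine cipher: with a=0,…,z=25, each position x becomes (7x+22) mod 26.
Applying it to accident: a(0)→7·0+22≡22=w; c(2)→7·2+22≡10=k; c(2)→7·2+22≡10=k; i(8)→7·8+22≡0=a; d(3)→7·3+22≡17=r; e(4)→7·4+22≡24=y; n(13)→7·13+22≡9=j; t(19)→7·19+22≡25=z (all mod 26).

wkkaryjz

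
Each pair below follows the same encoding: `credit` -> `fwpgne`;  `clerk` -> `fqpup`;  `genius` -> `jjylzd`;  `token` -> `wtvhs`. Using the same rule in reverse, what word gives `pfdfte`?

mascot

Shifts by position in credit: pos 0: c→f (+3), pos 1: r→w (+5), pos 2: e→p (+11), pos 3: d→g (+3), pos 4: i→n (+5), pos 5: t→e (+11) — repeating every 3. It's a Vigenère-style cipher with numeric key [3,5,11]: position i shifts by key[i mod 3].
Decoding pfdfte: p−3=m, f−5=a, d−11=s, f−3=c, t−5=o, e−11=t.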